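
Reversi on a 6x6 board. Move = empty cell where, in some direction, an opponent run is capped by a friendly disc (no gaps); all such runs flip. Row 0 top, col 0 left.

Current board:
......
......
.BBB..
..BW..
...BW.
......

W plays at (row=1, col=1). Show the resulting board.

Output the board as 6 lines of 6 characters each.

Place W at (1,1); scan 8 dirs for brackets.
Dir NW: first cell '.' (not opp) -> no flip
Dir N: first cell '.' (not opp) -> no flip
Dir NE: first cell '.' (not opp) -> no flip
Dir W: first cell '.' (not opp) -> no flip
Dir E: first cell '.' (not opp) -> no flip
Dir SW: first cell '.' (not opp) -> no flip
Dir S: opp run (2,1), next='.' -> no flip
Dir SE: opp run (2,2) capped by W -> flip
All flips: (2,2)

Answer: ......
.W....
.BWB..
..BW..
...BW.
......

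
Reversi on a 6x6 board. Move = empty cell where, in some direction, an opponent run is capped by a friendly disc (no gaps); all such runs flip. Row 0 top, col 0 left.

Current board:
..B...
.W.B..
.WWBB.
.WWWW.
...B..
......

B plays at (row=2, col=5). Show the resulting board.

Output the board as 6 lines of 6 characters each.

Answer: ..B...
.W.B..
.WWBBB
.WWWB.
...B..
......

Derivation:
Place B at (2,5); scan 8 dirs for brackets.
Dir NW: first cell '.' (not opp) -> no flip
Dir N: first cell '.' (not opp) -> no flip
Dir NE: edge -> no flip
Dir W: first cell 'B' (not opp) -> no flip
Dir E: edge -> no flip
Dir SW: opp run (3,4) capped by B -> flip
Dir S: first cell '.' (not opp) -> no flip
Dir SE: edge -> no flip
All flips: (3,4)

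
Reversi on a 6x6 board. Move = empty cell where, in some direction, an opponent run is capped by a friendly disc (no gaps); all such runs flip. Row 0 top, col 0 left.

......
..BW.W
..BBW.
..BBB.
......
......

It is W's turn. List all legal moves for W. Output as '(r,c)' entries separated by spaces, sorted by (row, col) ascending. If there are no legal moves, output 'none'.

(0,1): no bracket -> illegal
(0,2): no bracket -> illegal
(0,3): no bracket -> illegal
(1,1): flips 1 -> legal
(1,4): no bracket -> illegal
(2,1): flips 2 -> legal
(2,5): no bracket -> illegal
(3,1): flips 1 -> legal
(3,5): no bracket -> illegal
(4,1): no bracket -> illegal
(4,2): flips 1 -> legal
(4,3): flips 2 -> legal
(4,4): flips 1 -> legal
(4,5): no bracket -> illegal

Answer: (1,1) (2,1) (3,1) (4,2) (4,3) (4,4)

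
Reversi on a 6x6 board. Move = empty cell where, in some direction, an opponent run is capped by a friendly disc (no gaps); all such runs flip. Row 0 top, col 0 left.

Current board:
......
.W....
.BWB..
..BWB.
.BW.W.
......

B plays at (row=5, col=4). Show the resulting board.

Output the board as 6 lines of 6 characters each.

Answer: ......
.W....
.BWB..
..BWB.
.BW.B.
....B.

Derivation:
Place B at (5,4); scan 8 dirs for brackets.
Dir NW: first cell '.' (not opp) -> no flip
Dir N: opp run (4,4) capped by B -> flip
Dir NE: first cell '.' (not opp) -> no flip
Dir W: first cell '.' (not opp) -> no flip
Dir E: first cell '.' (not opp) -> no flip
Dir SW: edge -> no flip
Dir S: edge -> no flip
Dir SE: edge -> no flip
All flips: (4,4)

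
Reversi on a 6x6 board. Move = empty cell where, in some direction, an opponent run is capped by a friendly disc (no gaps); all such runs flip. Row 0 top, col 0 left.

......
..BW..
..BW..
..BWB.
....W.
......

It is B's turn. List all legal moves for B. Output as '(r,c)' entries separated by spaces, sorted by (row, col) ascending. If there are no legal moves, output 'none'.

Answer: (0,4) (1,4) (2,4) (5,4) (5,5)

Derivation:
(0,2): no bracket -> illegal
(0,3): no bracket -> illegal
(0,4): flips 1 -> legal
(1,4): flips 2 -> legal
(2,4): flips 1 -> legal
(3,5): no bracket -> illegal
(4,2): no bracket -> illegal
(4,3): no bracket -> illegal
(4,5): no bracket -> illegal
(5,3): no bracket -> illegal
(5,4): flips 1 -> legal
(5,5): flips 2 -> legal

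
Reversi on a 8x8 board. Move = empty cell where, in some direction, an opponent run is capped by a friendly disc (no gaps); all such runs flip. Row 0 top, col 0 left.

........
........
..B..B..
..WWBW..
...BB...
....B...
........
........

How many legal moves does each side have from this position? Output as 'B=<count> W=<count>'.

-- B to move --
(2,1): flips 1 -> legal
(2,3): flips 1 -> legal
(2,4): no bracket -> illegal
(2,6): flips 1 -> legal
(3,1): flips 2 -> legal
(3,6): flips 1 -> legal
(4,1): no bracket -> illegal
(4,2): flips 1 -> legal
(4,5): flips 1 -> legal
(4,6): no bracket -> illegal
B mobility = 7
-- W to move --
(1,1): flips 1 -> legal
(1,2): flips 1 -> legal
(1,3): no bracket -> illegal
(1,4): no bracket -> illegal
(1,5): flips 1 -> legal
(1,6): no bracket -> illegal
(2,1): no bracket -> illegal
(2,3): no bracket -> illegal
(2,4): no bracket -> illegal
(2,6): no bracket -> illegal
(3,1): no bracket -> illegal
(3,6): no bracket -> illegal
(4,2): no bracket -> illegal
(4,5): no bracket -> illegal
(5,2): no bracket -> illegal
(5,3): flips 2 -> legal
(5,5): flips 1 -> legal
(6,3): no bracket -> illegal
(6,4): no bracket -> illegal
(6,5): flips 2 -> legal
W mobility = 6

Answer: B=7 W=6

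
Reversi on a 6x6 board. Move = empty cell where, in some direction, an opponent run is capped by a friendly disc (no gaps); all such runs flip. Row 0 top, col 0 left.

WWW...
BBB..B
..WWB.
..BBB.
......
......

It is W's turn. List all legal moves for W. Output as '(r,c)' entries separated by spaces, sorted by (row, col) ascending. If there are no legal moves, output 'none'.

Answer: (2,0) (2,1) (2,5) (4,1) (4,2) (4,3) (4,4) (4,5)

Derivation:
(0,3): no bracket -> illegal
(0,4): no bracket -> illegal
(0,5): no bracket -> illegal
(1,3): no bracket -> illegal
(1,4): no bracket -> illegal
(2,0): flips 2 -> legal
(2,1): flips 1 -> legal
(2,5): flips 1 -> legal
(3,1): no bracket -> illegal
(3,5): no bracket -> illegal
(4,1): flips 1 -> legal
(4,2): flips 1 -> legal
(4,3): flips 1 -> legal
(4,4): flips 1 -> legal
(4,5): flips 1 -> legal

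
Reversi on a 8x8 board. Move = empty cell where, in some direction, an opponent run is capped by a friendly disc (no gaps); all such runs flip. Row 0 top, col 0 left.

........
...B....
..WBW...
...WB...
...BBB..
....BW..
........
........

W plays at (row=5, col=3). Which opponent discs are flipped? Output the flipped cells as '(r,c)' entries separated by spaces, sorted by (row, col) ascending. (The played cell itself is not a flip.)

Dir NW: first cell '.' (not opp) -> no flip
Dir N: opp run (4,3) capped by W -> flip
Dir NE: opp run (4,4), next='.' -> no flip
Dir W: first cell '.' (not opp) -> no flip
Dir E: opp run (5,4) capped by W -> flip
Dir SW: first cell '.' (not opp) -> no flip
Dir S: first cell '.' (not opp) -> no flip
Dir SE: first cell '.' (not opp) -> no flip

Answer: (4,3) (5,4)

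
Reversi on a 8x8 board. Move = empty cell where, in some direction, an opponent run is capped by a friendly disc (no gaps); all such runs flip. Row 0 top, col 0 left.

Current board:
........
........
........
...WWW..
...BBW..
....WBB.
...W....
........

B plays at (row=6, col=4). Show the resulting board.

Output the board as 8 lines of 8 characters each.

Place B at (6,4); scan 8 dirs for brackets.
Dir NW: first cell '.' (not opp) -> no flip
Dir N: opp run (5,4) capped by B -> flip
Dir NE: first cell 'B' (not opp) -> no flip
Dir W: opp run (6,3), next='.' -> no flip
Dir E: first cell '.' (not opp) -> no flip
Dir SW: first cell '.' (not opp) -> no flip
Dir S: first cell '.' (not opp) -> no flip
Dir SE: first cell '.' (not opp) -> no flip
All flips: (5,4)

Answer: ........
........
........
...WWW..
...BBW..
....BBB.
...WB...
........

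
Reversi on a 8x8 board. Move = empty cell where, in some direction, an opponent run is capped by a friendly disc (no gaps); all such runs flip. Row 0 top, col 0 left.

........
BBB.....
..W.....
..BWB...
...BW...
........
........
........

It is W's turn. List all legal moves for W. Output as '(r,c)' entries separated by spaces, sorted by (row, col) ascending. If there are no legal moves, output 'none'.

Answer: (0,0) (0,2) (2,4) (3,1) (3,5) (4,2) (5,3)

Derivation:
(0,0): flips 1 -> legal
(0,1): no bracket -> illegal
(0,2): flips 1 -> legal
(0,3): no bracket -> illegal
(1,3): no bracket -> illegal
(2,0): no bracket -> illegal
(2,1): no bracket -> illegal
(2,3): no bracket -> illegal
(2,4): flips 1 -> legal
(2,5): no bracket -> illegal
(3,1): flips 1 -> legal
(3,5): flips 1 -> legal
(4,1): no bracket -> illegal
(4,2): flips 2 -> legal
(4,5): no bracket -> illegal
(5,2): no bracket -> illegal
(5,3): flips 1 -> legal
(5,4): no bracket -> illegal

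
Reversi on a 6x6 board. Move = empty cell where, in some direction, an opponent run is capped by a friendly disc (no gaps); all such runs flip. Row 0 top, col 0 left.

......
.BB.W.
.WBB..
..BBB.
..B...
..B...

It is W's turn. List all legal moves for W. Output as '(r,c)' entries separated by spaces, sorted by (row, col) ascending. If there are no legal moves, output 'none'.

(0,0): no bracket -> illegal
(0,1): flips 1 -> legal
(0,2): no bracket -> illegal
(0,3): flips 1 -> legal
(1,0): no bracket -> illegal
(1,3): no bracket -> illegal
(2,0): no bracket -> illegal
(2,4): flips 2 -> legal
(2,5): no bracket -> illegal
(3,1): no bracket -> illegal
(3,5): no bracket -> illegal
(4,1): flips 2 -> legal
(4,3): flips 1 -> legal
(4,4): no bracket -> illegal
(4,5): no bracket -> illegal
(5,1): no bracket -> illegal
(5,3): no bracket -> illegal

Answer: (0,1) (0,3) (2,4) (4,1) (4,3)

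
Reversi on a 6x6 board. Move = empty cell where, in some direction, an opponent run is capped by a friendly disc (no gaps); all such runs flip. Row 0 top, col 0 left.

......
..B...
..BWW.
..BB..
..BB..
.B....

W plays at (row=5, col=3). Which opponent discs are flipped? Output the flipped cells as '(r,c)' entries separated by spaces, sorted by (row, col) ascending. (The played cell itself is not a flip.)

Answer: (3,3) (4,3)

Derivation:
Dir NW: opp run (4,2), next='.' -> no flip
Dir N: opp run (4,3) (3,3) capped by W -> flip
Dir NE: first cell '.' (not opp) -> no flip
Dir W: first cell '.' (not opp) -> no flip
Dir E: first cell '.' (not opp) -> no flip
Dir SW: edge -> no flip
Dir S: edge -> no flip
Dir SE: edge -> no flip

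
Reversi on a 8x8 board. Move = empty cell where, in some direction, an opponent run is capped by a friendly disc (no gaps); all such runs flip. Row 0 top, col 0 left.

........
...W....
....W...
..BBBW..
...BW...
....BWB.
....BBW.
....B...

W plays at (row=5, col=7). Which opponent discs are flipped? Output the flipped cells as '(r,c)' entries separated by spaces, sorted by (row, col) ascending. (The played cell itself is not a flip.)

Answer: (5,6)

Derivation:
Dir NW: first cell '.' (not opp) -> no flip
Dir N: first cell '.' (not opp) -> no flip
Dir NE: edge -> no flip
Dir W: opp run (5,6) capped by W -> flip
Dir E: edge -> no flip
Dir SW: first cell 'W' (not opp) -> no flip
Dir S: first cell '.' (not opp) -> no flip
Dir SE: edge -> no flip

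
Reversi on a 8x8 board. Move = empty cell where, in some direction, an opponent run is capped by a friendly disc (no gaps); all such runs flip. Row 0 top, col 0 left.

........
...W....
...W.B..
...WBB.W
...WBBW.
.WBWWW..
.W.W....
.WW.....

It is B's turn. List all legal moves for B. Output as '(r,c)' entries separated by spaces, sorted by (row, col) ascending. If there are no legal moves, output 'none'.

(0,2): no bracket -> illegal
(0,3): no bracket -> illegal
(0,4): no bracket -> illegal
(1,2): flips 1 -> legal
(1,4): no bracket -> illegal
(2,2): flips 1 -> legal
(2,4): no bracket -> illegal
(2,6): no bracket -> illegal
(2,7): no bracket -> illegal
(3,2): flips 1 -> legal
(3,6): no bracket -> illegal
(4,0): no bracket -> illegal
(4,1): no bracket -> illegal
(4,2): flips 1 -> legal
(4,7): flips 1 -> legal
(5,0): flips 1 -> legal
(5,6): flips 3 -> legal
(5,7): flips 1 -> legal
(6,0): no bracket -> illegal
(6,2): flips 1 -> legal
(6,4): flips 1 -> legal
(6,5): flips 1 -> legal
(6,6): flips 1 -> legal
(7,0): flips 1 -> legal
(7,3): no bracket -> illegal
(7,4): flips 1 -> legal

Answer: (1,2) (2,2) (3,2) (4,2) (4,7) (5,0) (5,6) (5,7) (6,2) (6,4) (6,5) (6,6) (7,0) (7,4)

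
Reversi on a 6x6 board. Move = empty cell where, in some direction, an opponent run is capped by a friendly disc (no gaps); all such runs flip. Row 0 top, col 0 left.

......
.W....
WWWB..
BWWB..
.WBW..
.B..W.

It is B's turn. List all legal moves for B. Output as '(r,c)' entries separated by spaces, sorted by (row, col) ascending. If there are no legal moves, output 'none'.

(0,0): flips 2 -> legal
(0,1): flips 4 -> legal
(0,2): no bracket -> illegal
(1,0): flips 1 -> legal
(1,2): flips 3 -> legal
(1,3): no bracket -> illegal
(3,4): no bracket -> illegal
(4,0): flips 1 -> legal
(4,4): flips 1 -> legal
(4,5): no bracket -> illegal
(5,0): flips 2 -> legal
(5,2): flips 1 -> legal
(5,3): flips 1 -> legal
(5,5): no bracket -> illegal

Answer: (0,0) (0,1) (1,0) (1,2) (4,0) (4,4) (5,0) (5,2) (5,3)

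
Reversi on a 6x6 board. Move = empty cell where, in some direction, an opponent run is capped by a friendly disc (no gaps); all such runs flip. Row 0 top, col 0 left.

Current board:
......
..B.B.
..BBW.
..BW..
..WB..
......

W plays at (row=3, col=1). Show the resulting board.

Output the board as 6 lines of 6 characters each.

Answer: ......
..B.B.
..BBW.
.WWW..
..WB..
......

Derivation:
Place W at (3,1); scan 8 dirs for brackets.
Dir NW: first cell '.' (not opp) -> no flip
Dir N: first cell '.' (not opp) -> no flip
Dir NE: opp run (2,2), next='.' -> no flip
Dir W: first cell '.' (not opp) -> no flip
Dir E: opp run (3,2) capped by W -> flip
Dir SW: first cell '.' (not opp) -> no flip
Dir S: first cell '.' (not opp) -> no flip
Dir SE: first cell 'W' (not opp) -> no flip
All flips: (3,2)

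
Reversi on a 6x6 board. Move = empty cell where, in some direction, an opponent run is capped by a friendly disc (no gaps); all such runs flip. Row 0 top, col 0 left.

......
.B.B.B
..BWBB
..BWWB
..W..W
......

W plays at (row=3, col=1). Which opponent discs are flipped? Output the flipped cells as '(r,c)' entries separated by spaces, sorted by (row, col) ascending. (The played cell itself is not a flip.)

Dir NW: first cell '.' (not opp) -> no flip
Dir N: first cell '.' (not opp) -> no flip
Dir NE: opp run (2,2) (1,3), next='.' -> no flip
Dir W: first cell '.' (not opp) -> no flip
Dir E: opp run (3,2) capped by W -> flip
Dir SW: first cell '.' (not opp) -> no flip
Dir S: first cell '.' (not opp) -> no flip
Dir SE: first cell 'W' (not opp) -> no flip

Answer: (3,2)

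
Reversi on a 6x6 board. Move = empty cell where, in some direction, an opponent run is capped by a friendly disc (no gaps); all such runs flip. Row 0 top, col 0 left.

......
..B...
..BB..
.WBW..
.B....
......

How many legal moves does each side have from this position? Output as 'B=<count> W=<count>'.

Answer: B=6 W=3

Derivation:
-- B to move --
(2,0): no bracket -> illegal
(2,1): flips 1 -> legal
(2,4): no bracket -> illegal
(3,0): flips 1 -> legal
(3,4): flips 1 -> legal
(4,0): flips 1 -> legal
(4,2): no bracket -> illegal
(4,3): flips 1 -> legal
(4,4): flips 1 -> legal
B mobility = 6
-- W to move --
(0,1): no bracket -> illegal
(0,2): no bracket -> illegal
(0,3): no bracket -> illegal
(1,1): flips 1 -> legal
(1,3): flips 2 -> legal
(1,4): no bracket -> illegal
(2,1): no bracket -> illegal
(2,4): no bracket -> illegal
(3,0): no bracket -> illegal
(3,4): no bracket -> illegal
(4,0): no bracket -> illegal
(4,2): no bracket -> illegal
(4,3): no bracket -> illegal
(5,0): no bracket -> illegal
(5,1): flips 1 -> legal
(5,2): no bracket -> illegal
W mobility = 3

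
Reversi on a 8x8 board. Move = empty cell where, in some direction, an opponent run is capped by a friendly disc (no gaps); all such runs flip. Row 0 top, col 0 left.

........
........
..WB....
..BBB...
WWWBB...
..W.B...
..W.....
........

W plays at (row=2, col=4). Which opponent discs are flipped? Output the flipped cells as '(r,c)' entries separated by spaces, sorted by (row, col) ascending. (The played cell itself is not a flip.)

Answer: (2,3) (3,3)

Derivation:
Dir NW: first cell '.' (not opp) -> no flip
Dir N: first cell '.' (not opp) -> no flip
Dir NE: first cell '.' (not opp) -> no flip
Dir W: opp run (2,3) capped by W -> flip
Dir E: first cell '.' (not opp) -> no flip
Dir SW: opp run (3,3) capped by W -> flip
Dir S: opp run (3,4) (4,4) (5,4), next='.' -> no flip
Dir SE: first cell '.' (not opp) -> no flip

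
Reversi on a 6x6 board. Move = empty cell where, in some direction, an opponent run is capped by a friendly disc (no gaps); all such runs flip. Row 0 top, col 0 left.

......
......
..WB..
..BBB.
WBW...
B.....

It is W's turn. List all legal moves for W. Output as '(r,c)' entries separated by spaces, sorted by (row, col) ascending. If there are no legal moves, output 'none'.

(1,2): no bracket -> illegal
(1,3): no bracket -> illegal
(1,4): no bracket -> illegal
(2,1): no bracket -> illegal
(2,4): flips 2 -> legal
(2,5): no bracket -> illegal
(3,0): no bracket -> illegal
(3,1): no bracket -> illegal
(3,5): no bracket -> illegal
(4,3): no bracket -> illegal
(4,4): flips 1 -> legal
(4,5): no bracket -> illegal
(5,1): no bracket -> illegal
(5,2): no bracket -> illegal

Answer: (2,4) (4,4)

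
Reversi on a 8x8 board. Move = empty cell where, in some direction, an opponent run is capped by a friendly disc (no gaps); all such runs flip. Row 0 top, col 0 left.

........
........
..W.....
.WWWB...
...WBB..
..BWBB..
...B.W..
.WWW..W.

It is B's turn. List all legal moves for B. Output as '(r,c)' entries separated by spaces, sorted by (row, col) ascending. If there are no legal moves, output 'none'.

Answer: (1,1) (2,1) (2,3) (3,0) (4,2) (6,2) (7,5)

Derivation:
(1,1): flips 2 -> legal
(1,2): no bracket -> illegal
(1,3): no bracket -> illegal
(2,0): no bracket -> illegal
(2,1): flips 2 -> legal
(2,3): flips 3 -> legal
(2,4): no bracket -> illegal
(3,0): flips 3 -> legal
(4,0): no bracket -> illegal
(4,1): no bracket -> illegal
(4,2): flips 1 -> legal
(5,6): no bracket -> illegal
(6,0): no bracket -> illegal
(6,1): no bracket -> illegal
(6,2): flips 1 -> legal
(6,4): no bracket -> illegal
(6,6): no bracket -> illegal
(6,7): no bracket -> illegal
(7,0): no bracket -> illegal
(7,4): no bracket -> illegal
(7,5): flips 1 -> legal
(7,7): no bracket -> illegal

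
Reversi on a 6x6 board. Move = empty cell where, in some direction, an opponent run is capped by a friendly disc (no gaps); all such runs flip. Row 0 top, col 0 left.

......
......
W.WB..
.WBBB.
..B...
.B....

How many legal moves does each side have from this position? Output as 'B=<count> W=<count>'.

-- B to move --
(1,0): no bracket -> illegal
(1,1): flips 1 -> legal
(1,2): flips 1 -> legal
(1,3): no bracket -> illegal
(2,1): flips 1 -> legal
(3,0): flips 1 -> legal
(4,0): no bracket -> illegal
(4,1): no bracket -> illegal
B mobility = 4
-- W to move --
(1,2): no bracket -> illegal
(1,3): no bracket -> illegal
(1,4): no bracket -> illegal
(2,1): no bracket -> illegal
(2,4): flips 1 -> legal
(2,5): no bracket -> illegal
(3,5): flips 3 -> legal
(4,0): no bracket -> illegal
(4,1): no bracket -> illegal
(4,3): no bracket -> illegal
(4,4): flips 1 -> legal
(4,5): no bracket -> illegal
(5,0): no bracket -> illegal
(5,2): flips 2 -> legal
(5,3): flips 1 -> legal
W mobility = 5

Answer: B=4 W=5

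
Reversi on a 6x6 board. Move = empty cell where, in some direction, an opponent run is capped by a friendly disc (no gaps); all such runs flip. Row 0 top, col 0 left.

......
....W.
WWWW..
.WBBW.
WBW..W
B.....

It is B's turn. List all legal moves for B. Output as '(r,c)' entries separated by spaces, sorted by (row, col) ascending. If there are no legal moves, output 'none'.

(0,3): no bracket -> illegal
(0,4): no bracket -> illegal
(0,5): flips 2 -> legal
(1,0): flips 1 -> legal
(1,1): flips 3 -> legal
(1,2): flips 1 -> legal
(1,3): flips 1 -> legal
(1,5): no bracket -> illegal
(2,4): no bracket -> illegal
(2,5): no bracket -> illegal
(3,0): flips 2 -> legal
(3,5): flips 1 -> legal
(4,3): flips 1 -> legal
(4,4): no bracket -> illegal
(5,1): flips 1 -> legal
(5,2): flips 1 -> legal
(5,3): no bracket -> illegal
(5,4): no bracket -> illegal
(5,5): no bracket -> illegal

Answer: (0,5) (1,0) (1,1) (1,2) (1,3) (3,0) (3,5) (4,3) (5,1) (5,2)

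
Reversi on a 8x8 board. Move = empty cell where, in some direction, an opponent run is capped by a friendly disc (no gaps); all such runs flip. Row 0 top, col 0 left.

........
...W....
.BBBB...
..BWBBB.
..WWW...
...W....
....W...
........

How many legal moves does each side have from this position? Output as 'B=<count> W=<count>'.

Answer: B=9 W=10

Derivation:
-- B to move --
(0,2): flips 1 -> legal
(0,3): flips 1 -> legal
(0,4): flips 1 -> legal
(1,2): no bracket -> illegal
(1,4): no bracket -> illegal
(3,1): no bracket -> illegal
(4,1): no bracket -> illegal
(4,5): no bracket -> illegal
(5,1): flips 2 -> legal
(5,2): flips 2 -> legal
(5,4): flips 2 -> legal
(5,5): flips 2 -> legal
(6,2): flips 2 -> legal
(6,3): flips 3 -> legal
(6,5): no bracket -> illegal
(7,3): no bracket -> illegal
(7,4): no bracket -> illegal
(7,5): no bracket -> illegal
B mobility = 9
-- W to move --
(1,0): flips 2 -> legal
(1,1): flips 1 -> legal
(1,2): flips 2 -> legal
(1,4): flips 2 -> legal
(1,5): flips 1 -> legal
(2,0): no bracket -> illegal
(2,5): flips 1 -> legal
(2,6): flips 1 -> legal
(2,7): no bracket -> illegal
(3,0): no bracket -> illegal
(3,1): flips 2 -> legal
(3,7): flips 3 -> legal
(4,1): no bracket -> illegal
(4,5): no bracket -> illegal
(4,6): flips 2 -> legal
(4,7): no bracket -> illegal
W mobility = 10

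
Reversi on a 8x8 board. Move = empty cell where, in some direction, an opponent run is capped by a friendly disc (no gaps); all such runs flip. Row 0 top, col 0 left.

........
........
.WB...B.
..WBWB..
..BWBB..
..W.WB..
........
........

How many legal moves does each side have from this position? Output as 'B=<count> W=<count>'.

Answer: B=8 W=6

Derivation:
-- B to move --
(1,0): no bracket -> illegal
(1,1): no bracket -> illegal
(1,2): no bracket -> illegal
(2,0): flips 1 -> legal
(2,3): flips 1 -> legal
(2,4): flips 1 -> legal
(2,5): no bracket -> illegal
(3,0): no bracket -> illegal
(3,1): flips 1 -> legal
(4,1): no bracket -> illegal
(5,1): no bracket -> illegal
(5,3): flips 2 -> legal
(6,1): no bracket -> illegal
(6,2): flips 1 -> legal
(6,3): flips 1 -> legal
(6,4): flips 1 -> legal
(6,5): no bracket -> illegal
B mobility = 8
-- W to move --
(1,1): no bracket -> illegal
(1,2): flips 1 -> legal
(1,3): no bracket -> illegal
(1,5): no bracket -> illegal
(1,6): no bracket -> illegal
(1,7): no bracket -> illegal
(2,3): flips 2 -> legal
(2,4): no bracket -> illegal
(2,5): no bracket -> illegal
(2,7): no bracket -> illegal
(3,1): no bracket -> illegal
(3,6): flips 2 -> legal
(3,7): no bracket -> illegal
(4,1): flips 1 -> legal
(4,6): flips 2 -> legal
(5,1): no bracket -> illegal
(5,3): no bracket -> illegal
(5,6): flips 2 -> legal
(6,4): no bracket -> illegal
(6,5): no bracket -> illegal
(6,6): no bracket -> illegal
W mobility = 6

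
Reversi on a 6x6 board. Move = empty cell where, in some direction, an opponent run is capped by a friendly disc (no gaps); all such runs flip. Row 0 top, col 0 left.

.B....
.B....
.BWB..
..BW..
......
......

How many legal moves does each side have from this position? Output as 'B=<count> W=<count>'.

-- B to move --
(1,2): flips 1 -> legal
(1,3): no bracket -> illegal
(2,4): no bracket -> illegal
(3,1): no bracket -> illegal
(3,4): flips 1 -> legal
(4,2): no bracket -> illegal
(4,3): flips 1 -> legal
(4,4): flips 2 -> legal
B mobility = 4
-- W to move --
(0,0): flips 1 -> legal
(0,2): no bracket -> illegal
(1,0): no bracket -> illegal
(1,2): no bracket -> illegal
(1,3): flips 1 -> legal
(1,4): no bracket -> illegal
(2,0): flips 1 -> legal
(2,4): flips 1 -> legal
(3,0): no bracket -> illegal
(3,1): flips 1 -> legal
(3,4): no bracket -> illegal
(4,1): no bracket -> illegal
(4,2): flips 1 -> legal
(4,3): no bracket -> illegal
W mobility = 6

Answer: B=4 W=6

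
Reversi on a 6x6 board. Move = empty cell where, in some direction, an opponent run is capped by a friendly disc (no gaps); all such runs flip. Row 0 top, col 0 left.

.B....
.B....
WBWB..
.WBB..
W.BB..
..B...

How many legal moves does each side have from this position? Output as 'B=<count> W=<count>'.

-- B to move --
(1,0): no bracket -> illegal
(1,2): flips 1 -> legal
(1,3): no bracket -> illegal
(3,0): flips 1 -> legal
(4,1): flips 1 -> legal
(5,0): no bracket -> illegal
(5,1): no bracket -> illegal
B mobility = 3
-- W to move --
(0,0): flips 1 -> legal
(0,2): flips 1 -> legal
(1,0): no bracket -> illegal
(1,2): no bracket -> illegal
(1,3): no bracket -> illegal
(1,4): no bracket -> illegal
(2,4): flips 1 -> legal
(3,0): no bracket -> illegal
(3,4): flips 2 -> legal
(4,1): no bracket -> illegal
(4,4): flips 1 -> legal
(5,1): no bracket -> illegal
(5,3): flips 1 -> legal
(5,4): no bracket -> illegal
W mobility = 6

Answer: B=3 W=6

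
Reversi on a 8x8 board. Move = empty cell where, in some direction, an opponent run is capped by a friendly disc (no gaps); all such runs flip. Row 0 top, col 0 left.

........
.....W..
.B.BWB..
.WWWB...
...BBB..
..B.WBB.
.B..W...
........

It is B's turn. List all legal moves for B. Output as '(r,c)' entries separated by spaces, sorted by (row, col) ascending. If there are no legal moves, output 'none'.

(0,4): no bracket -> illegal
(0,5): flips 1 -> legal
(0,6): no bracket -> illegal
(1,3): no bracket -> illegal
(1,4): flips 1 -> legal
(1,6): no bracket -> illegal
(2,0): no bracket -> illegal
(2,2): flips 1 -> legal
(2,6): no bracket -> illegal
(3,0): flips 3 -> legal
(3,5): no bracket -> illegal
(4,0): no bracket -> illegal
(4,1): flips 2 -> legal
(4,2): no bracket -> illegal
(5,3): flips 1 -> legal
(6,3): flips 1 -> legal
(6,5): flips 1 -> legal
(7,3): flips 1 -> legal
(7,4): flips 2 -> legal
(7,5): no bracket -> illegal

Answer: (0,5) (1,4) (2,2) (3,0) (4,1) (5,3) (6,3) (6,5) (7,3) (7,4)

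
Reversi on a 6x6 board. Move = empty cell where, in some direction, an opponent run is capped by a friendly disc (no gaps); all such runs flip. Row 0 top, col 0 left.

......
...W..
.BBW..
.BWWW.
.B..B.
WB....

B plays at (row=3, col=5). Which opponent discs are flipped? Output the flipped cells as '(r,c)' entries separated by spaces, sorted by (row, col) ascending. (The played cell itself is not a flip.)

Answer: (3,2) (3,3) (3,4)

Derivation:
Dir NW: first cell '.' (not opp) -> no flip
Dir N: first cell '.' (not opp) -> no flip
Dir NE: edge -> no flip
Dir W: opp run (3,4) (3,3) (3,2) capped by B -> flip
Dir E: edge -> no flip
Dir SW: first cell 'B' (not opp) -> no flip
Dir S: first cell '.' (not opp) -> no flip
Dir SE: edge -> no flip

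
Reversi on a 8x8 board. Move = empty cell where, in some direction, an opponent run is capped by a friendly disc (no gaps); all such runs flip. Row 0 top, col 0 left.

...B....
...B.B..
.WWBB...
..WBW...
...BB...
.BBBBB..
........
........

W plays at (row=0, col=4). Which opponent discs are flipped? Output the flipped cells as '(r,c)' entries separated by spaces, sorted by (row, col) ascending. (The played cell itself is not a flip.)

Answer: (1,3)

Derivation:
Dir NW: edge -> no flip
Dir N: edge -> no flip
Dir NE: edge -> no flip
Dir W: opp run (0,3), next='.' -> no flip
Dir E: first cell '.' (not opp) -> no flip
Dir SW: opp run (1,3) capped by W -> flip
Dir S: first cell '.' (not opp) -> no flip
Dir SE: opp run (1,5), next='.' -> no flip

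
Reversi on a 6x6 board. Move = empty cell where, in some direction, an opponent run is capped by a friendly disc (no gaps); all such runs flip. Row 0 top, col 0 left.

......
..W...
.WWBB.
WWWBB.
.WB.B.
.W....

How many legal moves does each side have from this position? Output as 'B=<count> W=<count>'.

-- B to move --
(0,1): flips 1 -> legal
(0,2): flips 3 -> legal
(0,3): no bracket -> illegal
(1,0): no bracket -> illegal
(1,1): flips 1 -> legal
(1,3): no bracket -> illegal
(2,0): flips 3 -> legal
(4,0): flips 1 -> legal
(4,3): no bracket -> illegal
(5,0): flips 2 -> legal
(5,2): no bracket -> illegal
B mobility = 6
-- W to move --
(1,3): no bracket -> illegal
(1,4): flips 1 -> legal
(1,5): flips 3 -> legal
(2,5): flips 2 -> legal
(3,5): flips 2 -> legal
(4,3): flips 1 -> legal
(4,5): flips 2 -> legal
(5,2): flips 1 -> legal
(5,3): flips 1 -> legal
(5,4): no bracket -> illegal
(5,5): flips 2 -> legal
W mobility = 9

Answer: B=6 W=9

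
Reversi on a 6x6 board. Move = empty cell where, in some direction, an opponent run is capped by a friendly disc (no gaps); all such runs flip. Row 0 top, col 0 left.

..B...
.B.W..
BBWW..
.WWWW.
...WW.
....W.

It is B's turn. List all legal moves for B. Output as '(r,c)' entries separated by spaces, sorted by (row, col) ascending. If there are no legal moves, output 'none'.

Answer: (2,4) (4,1) (4,2) (5,5)

Derivation:
(0,3): no bracket -> illegal
(0,4): no bracket -> illegal
(1,2): no bracket -> illegal
(1,4): no bracket -> illegal
(2,4): flips 3 -> legal
(2,5): no bracket -> illegal
(3,0): no bracket -> illegal
(3,5): no bracket -> illegal
(4,0): no bracket -> illegal
(4,1): flips 1 -> legal
(4,2): flips 1 -> legal
(4,5): no bracket -> illegal
(5,2): no bracket -> illegal
(5,3): no bracket -> illegal
(5,5): flips 3 -> legal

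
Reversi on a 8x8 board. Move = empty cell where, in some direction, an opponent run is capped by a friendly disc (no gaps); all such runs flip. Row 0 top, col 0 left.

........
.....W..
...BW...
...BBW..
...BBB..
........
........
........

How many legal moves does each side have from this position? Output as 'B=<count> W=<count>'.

Answer: B=5 W=6

Derivation:
-- B to move --
(0,4): no bracket -> illegal
(0,5): no bracket -> illegal
(0,6): flips 2 -> legal
(1,3): no bracket -> illegal
(1,4): flips 1 -> legal
(1,6): no bracket -> illegal
(2,5): flips 2 -> legal
(2,6): flips 1 -> legal
(3,6): flips 1 -> legal
(4,6): no bracket -> illegal
B mobility = 5
-- W to move --
(1,2): no bracket -> illegal
(1,3): no bracket -> illegal
(1,4): no bracket -> illegal
(2,2): flips 1 -> legal
(2,5): no bracket -> illegal
(3,2): flips 2 -> legal
(3,6): no bracket -> illegal
(4,2): flips 1 -> legal
(4,6): no bracket -> illegal
(5,2): no bracket -> illegal
(5,3): flips 1 -> legal
(5,4): flips 2 -> legal
(5,5): flips 1 -> legal
(5,6): no bracket -> illegal
W mobility = 6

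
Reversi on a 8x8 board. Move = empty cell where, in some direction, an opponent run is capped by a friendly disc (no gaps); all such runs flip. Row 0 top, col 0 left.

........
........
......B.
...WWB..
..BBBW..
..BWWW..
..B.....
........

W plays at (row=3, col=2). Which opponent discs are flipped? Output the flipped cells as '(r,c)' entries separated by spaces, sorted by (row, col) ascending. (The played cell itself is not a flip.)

Answer: (4,3)

Derivation:
Dir NW: first cell '.' (not opp) -> no flip
Dir N: first cell '.' (not opp) -> no flip
Dir NE: first cell '.' (not opp) -> no flip
Dir W: first cell '.' (not opp) -> no flip
Dir E: first cell 'W' (not opp) -> no flip
Dir SW: first cell '.' (not opp) -> no flip
Dir S: opp run (4,2) (5,2) (6,2), next='.' -> no flip
Dir SE: opp run (4,3) capped by W -> flip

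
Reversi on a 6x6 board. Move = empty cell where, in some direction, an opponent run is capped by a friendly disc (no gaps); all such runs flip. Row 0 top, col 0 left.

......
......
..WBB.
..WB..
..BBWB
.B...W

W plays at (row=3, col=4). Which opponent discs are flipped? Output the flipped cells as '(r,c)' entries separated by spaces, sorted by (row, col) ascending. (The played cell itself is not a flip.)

Dir NW: opp run (2,3), next='.' -> no flip
Dir N: opp run (2,4), next='.' -> no flip
Dir NE: first cell '.' (not opp) -> no flip
Dir W: opp run (3,3) capped by W -> flip
Dir E: first cell '.' (not opp) -> no flip
Dir SW: opp run (4,3), next='.' -> no flip
Dir S: first cell 'W' (not opp) -> no flip
Dir SE: opp run (4,5), next=edge -> no flip

Answer: (3,3)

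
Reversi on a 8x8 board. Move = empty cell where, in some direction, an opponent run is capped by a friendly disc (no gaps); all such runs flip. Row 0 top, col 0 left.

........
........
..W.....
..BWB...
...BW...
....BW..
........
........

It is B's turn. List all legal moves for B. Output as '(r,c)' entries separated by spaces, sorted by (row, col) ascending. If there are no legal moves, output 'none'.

Answer: (1,2) (2,3) (4,5) (5,6)

Derivation:
(1,1): no bracket -> illegal
(1,2): flips 1 -> legal
(1,3): no bracket -> illegal
(2,1): no bracket -> illegal
(2,3): flips 1 -> legal
(2,4): no bracket -> illegal
(3,1): no bracket -> illegal
(3,5): no bracket -> illegal
(4,2): no bracket -> illegal
(4,5): flips 1 -> legal
(4,6): no bracket -> illegal
(5,3): no bracket -> illegal
(5,6): flips 1 -> legal
(6,4): no bracket -> illegal
(6,5): no bracket -> illegal
(6,6): no bracket -> illegal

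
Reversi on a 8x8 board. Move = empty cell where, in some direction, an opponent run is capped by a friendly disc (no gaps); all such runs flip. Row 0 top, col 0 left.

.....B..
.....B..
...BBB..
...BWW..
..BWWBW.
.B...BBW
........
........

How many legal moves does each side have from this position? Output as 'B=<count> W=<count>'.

-- B to move --
(2,6): no bracket -> illegal
(3,2): no bracket -> illegal
(3,6): flips 3 -> legal
(3,7): flips 1 -> legal
(4,7): flips 1 -> legal
(5,2): flips 2 -> legal
(5,3): flips 1 -> legal
(5,4): flips 2 -> legal
(6,6): no bracket -> illegal
(6,7): no bracket -> illegal
B mobility = 6
-- W to move --
(0,4): no bracket -> illegal
(0,6): no bracket -> illegal
(1,2): flips 1 -> legal
(1,3): flips 3 -> legal
(1,4): flips 1 -> legal
(1,6): flips 1 -> legal
(2,2): flips 1 -> legal
(2,6): no bracket -> illegal
(3,1): no bracket -> illegal
(3,2): flips 1 -> legal
(3,6): no bracket -> illegal
(4,0): no bracket -> illegal
(4,1): flips 1 -> legal
(4,7): no bracket -> illegal
(5,0): no bracket -> illegal
(5,2): no bracket -> illegal
(5,3): no bracket -> illegal
(5,4): flips 2 -> legal
(6,0): no bracket -> illegal
(6,1): no bracket -> illegal
(6,2): no bracket -> illegal
(6,4): flips 1 -> legal
(6,5): flips 2 -> legal
(6,6): flips 2 -> legal
(6,7): flips 2 -> legal
W mobility = 12

Answer: B=6 W=12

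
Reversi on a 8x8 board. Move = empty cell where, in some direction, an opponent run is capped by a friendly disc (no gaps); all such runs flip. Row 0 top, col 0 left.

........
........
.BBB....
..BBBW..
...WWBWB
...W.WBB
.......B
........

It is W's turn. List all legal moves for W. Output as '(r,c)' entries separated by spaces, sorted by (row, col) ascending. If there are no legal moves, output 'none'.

(1,0): flips 2 -> legal
(1,1): flips 2 -> legal
(1,2): no bracket -> illegal
(1,3): flips 2 -> legal
(1,4): no bracket -> illegal
(2,0): no bracket -> illegal
(2,4): flips 1 -> legal
(2,5): flips 1 -> legal
(3,0): no bracket -> illegal
(3,1): flips 3 -> legal
(3,6): no bracket -> illegal
(3,7): no bracket -> illegal
(4,1): no bracket -> illegal
(4,2): no bracket -> illegal
(5,4): no bracket -> illegal
(6,5): no bracket -> illegal
(6,6): flips 1 -> legal
(7,6): no bracket -> illegal
(7,7): no bracket -> illegal

Answer: (1,0) (1,1) (1,3) (2,4) (2,5) (3,1) (6,6)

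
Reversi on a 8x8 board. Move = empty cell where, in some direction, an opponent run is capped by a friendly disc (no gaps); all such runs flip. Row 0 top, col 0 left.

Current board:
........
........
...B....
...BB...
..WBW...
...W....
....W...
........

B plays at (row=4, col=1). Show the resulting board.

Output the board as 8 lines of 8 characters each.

Place B at (4,1); scan 8 dirs for brackets.
Dir NW: first cell '.' (not opp) -> no flip
Dir N: first cell '.' (not opp) -> no flip
Dir NE: first cell '.' (not opp) -> no flip
Dir W: first cell '.' (not opp) -> no flip
Dir E: opp run (4,2) capped by B -> flip
Dir SW: first cell '.' (not opp) -> no flip
Dir S: first cell '.' (not opp) -> no flip
Dir SE: first cell '.' (not opp) -> no flip
All flips: (4,2)

Answer: ........
........
...B....
...BB...
.BBBW...
...W....
....W...
........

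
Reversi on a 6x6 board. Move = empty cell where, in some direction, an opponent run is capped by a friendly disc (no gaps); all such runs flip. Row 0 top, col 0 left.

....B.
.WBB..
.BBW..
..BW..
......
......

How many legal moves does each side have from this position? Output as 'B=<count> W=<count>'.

-- B to move --
(0,0): flips 1 -> legal
(0,1): flips 1 -> legal
(0,2): no bracket -> illegal
(1,0): flips 1 -> legal
(1,4): flips 1 -> legal
(2,0): no bracket -> illegal
(2,4): flips 1 -> legal
(3,4): flips 2 -> legal
(4,2): no bracket -> illegal
(4,3): flips 2 -> legal
(4,4): flips 1 -> legal
B mobility = 8
-- W to move --
(0,1): flips 1 -> legal
(0,2): no bracket -> illegal
(0,3): flips 1 -> legal
(0,5): no bracket -> illegal
(1,0): no bracket -> illegal
(1,4): flips 2 -> legal
(1,5): no bracket -> illegal
(2,0): flips 2 -> legal
(2,4): no bracket -> illegal
(3,0): no bracket -> illegal
(3,1): flips 2 -> legal
(4,1): flips 1 -> legal
(4,2): no bracket -> illegal
(4,3): no bracket -> illegal
W mobility = 6

Answer: B=8 W=6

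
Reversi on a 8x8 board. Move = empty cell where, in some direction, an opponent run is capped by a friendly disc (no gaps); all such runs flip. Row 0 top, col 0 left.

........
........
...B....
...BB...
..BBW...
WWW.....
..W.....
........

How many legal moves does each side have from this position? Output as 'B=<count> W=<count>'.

Answer: B=6 W=5

Derivation:
-- B to move --
(3,5): no bracket -> illegal
(4,0): no bracket -> illegal
(4,1): no bracket -> illegal
(4,5): flips 1 -> legal
(5,3): no bracket -> illegal
(5,4): flips 1 -> legal
(5,5): flips 1 -> legal
(6,0): flips 1 -> legal
(6,1): flips 1 -> legal
(6,3): no bracket -> illegal
(7,1): no bracket -> illegal
(7,2): flips 2 -> legal
(7,3): no bracket -> illegal
B mobility = 6
-- W to move --
(1,2): no bracket -> illegal
(1,3): no bracket -> illegal
(1,4): no bracket -> illegal
(2,2): flips 1 -> legal
(2,4): flips 3 -> legal
(2,5): flips 2 -> legal
(3,1): no bracket -> illegal
(3,2): flips 1 -> legal
(3,5): no bracket -> illegal
(4,1): flips 2 -> legal
(4,5): no bracket -> illegal
(5,3): no bracket -> illegal
(5,4): no bracket -> illegal
W mobility = 5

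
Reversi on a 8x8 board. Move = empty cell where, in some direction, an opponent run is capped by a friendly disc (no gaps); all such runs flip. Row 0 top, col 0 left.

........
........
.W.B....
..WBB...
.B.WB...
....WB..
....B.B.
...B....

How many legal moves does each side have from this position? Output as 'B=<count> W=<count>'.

-- B to move --
(1,0): no bracket -> illegal
(1,1): no bracket -> illegal
(1,2): no bracket -> illegal
(2,0): no bracket -> illegal
(2,2): no bracket -> illegal
(3,0): no bracket -> illegal
(3,1): flips 1 -> legal
(4,2): flips 1 -> legal
(4,5): no bracket -> illegal
(5,2): flips 1 -> legal
(5,3): flips 2 -> legal
(6,3): no bracket -> illegal
(6,5): no bracket -> illegal
B mobility = 4
-- W to move --
(1,2): no bracket -> illegal
(1,3): flips 2 -> legal
(1,4): flips 1 -> legal
(2,2): no bracket -> illegal
(2,4): flips 2 -> legal
(2,5): flips 1 -> legal
(3,0): no bracket -> illegal
(3,1): no bracket -> illegal
(3,5): flips 2 -> legal
(4,0): no bracket -> illegal
(4,2): no bracket -> illegal
(4,5): flips 1 -> legal
(4,6): no bracket -> illegal
(5,0): flips 1 -> legal
(5,1): no bracket -> illegal
(5,2): no bracket -> illegal
(5,3): no bracket -> illegal
(5,6): flips 1 -> legal
(5,7): no bracket -> illegal
(6,2): no bracket -> illegal
(6,3): no bracket -> illegal
(6,5): no bracket -> illegal
(6,7): no bracket -> illegal
(7,2): no bracket -> illegal
(7,4): flips 1 -> legal
(7,5): no bracket -> illegal
(7,6): no bracket -> illegal
(7,7): no bracket -> illegal
W mobility = 9

Answer: B=4 W=9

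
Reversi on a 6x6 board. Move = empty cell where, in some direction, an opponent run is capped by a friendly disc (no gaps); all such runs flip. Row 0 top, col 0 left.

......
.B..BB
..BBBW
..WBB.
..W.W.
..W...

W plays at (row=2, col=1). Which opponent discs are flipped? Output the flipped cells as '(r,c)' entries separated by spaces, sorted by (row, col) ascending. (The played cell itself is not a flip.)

Answer: (2,2) (2,3) (2,4)

Derivation:
Dir NW: first cell '.' (not opp) -> no flip
Dir N: opp run (1,1), next='.' -> no flip
Dir NE: first cell '.' (not opp) -> no flip
Dir W: first cell '.' (not opp) -> no flip
Dir E: opp run (2,2) (2,3) (2,4) capped by W -> flip
Dir SW: first cell '.' (not opp) -> no flip
Dir S: first cell '.' (not opp) -> no flip
Dir SE: first cell 'W' (not opp) -> no flip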